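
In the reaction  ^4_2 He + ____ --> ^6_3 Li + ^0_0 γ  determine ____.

Conserve mass number: 4 + A = 6 + 0, so A = 2.
Conserve atomic number: 2 + Z = 3 + 0, so Z = 1.
A = 2 and Z = 1 is ^2_1 H — a deuteron.

deuteron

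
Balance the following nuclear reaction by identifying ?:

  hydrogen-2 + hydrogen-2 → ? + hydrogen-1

H-3

Conserve mass number: 2 + 2 = A + 1, so A = 3.
Conserve atomic number: 1 + 1 = Z + 1, so Z = 1.
A = 3 and Z = 1 is hydrogen-3 — a triton.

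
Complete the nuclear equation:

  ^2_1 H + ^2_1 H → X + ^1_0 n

Conserve mass number: 2 + 2 = A + 1, so A = 3.
Conserve atomic number: 1 + 1 = Z + 0, so Z = 2.
Z = 2 is helium, so the species is ^3_2 He.

He-3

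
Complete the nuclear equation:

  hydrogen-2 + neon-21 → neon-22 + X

proton

Conserve mass number: 2 + 21 = 22 + A, so A = 1.
Conserve atomic number: 1 + 10 = 10 + Z, so Z = 1.
A = 1 and Z = 1 is hydrogen-1 — a proton.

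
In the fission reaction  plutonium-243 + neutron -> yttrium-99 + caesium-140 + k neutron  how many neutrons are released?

5

Conserve mass number: 244 = 99 + 140 + k, so k = 244 − 239 = 5.
Check atomic number: 94 = 39 + 55 + 0 = 94. ✓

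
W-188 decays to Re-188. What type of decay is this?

beta-minus decay

ΔA = 188 − 188 = 0; ΔZ = 75 − 74 = +1.
A is unchanged and Z rises by 1 — a neutron has become a proton (β⁻ decay).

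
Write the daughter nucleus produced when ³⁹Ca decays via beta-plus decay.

Beta-plus decay: mass number changes by +0, atomic number by -1.
A: 39 = 39; Z: 20 − 1 = 19.
Z = 19 is potassium, so the daughter is ³⁹K.

K-39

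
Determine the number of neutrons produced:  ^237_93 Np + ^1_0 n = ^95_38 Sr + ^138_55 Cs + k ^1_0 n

5

Conserve mass number: 238 = 95 + 138 + k, so k = 238 − 233 = 5.
Check atomic number: 93 = 38 + 55 + 0 = 93. ✓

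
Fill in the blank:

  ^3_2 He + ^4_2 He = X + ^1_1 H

Conserve mass number: 3 + 4 = A + 1, so A = 6.
Conserve atomic number: 2 + 2 = Z + 1, so Z = 3.
Z = 3 is lithium, so the species is ^6_3 Li.

Li-6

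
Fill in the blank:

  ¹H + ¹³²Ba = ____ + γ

La-133

Conserve mass number: 1 + 132 = A + 0, so A = 133.
Conserve atomic number: 1 + 56 = Z + 0, so Z = 57.
Z = 57 is lanthanum, so the species is ¹³³La.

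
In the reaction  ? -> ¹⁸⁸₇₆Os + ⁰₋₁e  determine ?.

Re-188

Conserve mass number: A = 188 + 0, so A = 188.
Conserve atomic number: Z = 76 − 1, so Z = 75.
Z = 75 is rhenium, so the species is ¹⁸⁸₇₅Re.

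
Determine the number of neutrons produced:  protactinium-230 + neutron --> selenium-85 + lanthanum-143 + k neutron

3

Conserve mass number: 231 = 85 + 143 + k, so k = 231 − 228 = 3.
Check atomic number: 91 = 34 + 57 + 0 = 91. ✓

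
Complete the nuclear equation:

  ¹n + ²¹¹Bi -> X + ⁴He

Conserve mass number: 1 + 211 = A + 4, so A = 208.
Conserve atomic number: 0 + 83 = Z + 2, so Z = 81.
Z = 81 is thallium, so the species is ²⁰⁸Tl.

Tl-208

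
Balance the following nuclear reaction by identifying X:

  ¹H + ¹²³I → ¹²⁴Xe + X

gamma ray

Conserve mass number: 1 + 123 = 124 + A, so A = 0.
Conserve atomic number: 1 + 53 = 54 + Z, so Z = 0.
A = 0 and Z = 0 is γ — a gamma ray.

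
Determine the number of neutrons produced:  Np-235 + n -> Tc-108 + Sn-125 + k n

3

Conserve mass number: 236 = 108 + 125 + k, so k = 236 − 233 = 3.
Check atomic number: 93 = 43 + 50 + 0 = 93. ✓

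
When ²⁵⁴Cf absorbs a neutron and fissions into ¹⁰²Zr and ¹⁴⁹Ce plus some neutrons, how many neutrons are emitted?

4

Conserve mass number: 255 = 102 + 149 + k, so k = 255 − 251 = 4.
Check atomic number: 98 = 40 + 58 + 0 = 98. ✓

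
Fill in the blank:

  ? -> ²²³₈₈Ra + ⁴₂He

Conserve mass number: A = 223 + 4, so A = 227.
Conserve atomic number: Z = 88 + 2, so Z = 90.
Z = 90 is thorium, so the species is ²²⁷₉₀Th.

Th-227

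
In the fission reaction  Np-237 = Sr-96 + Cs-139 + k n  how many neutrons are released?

Conserve mass number: 237 = 96 + 139 + k, so k = 237 − 235 = 2.
Check atomic number: 93 = 38 + 55 + 0 = 93. ✓

2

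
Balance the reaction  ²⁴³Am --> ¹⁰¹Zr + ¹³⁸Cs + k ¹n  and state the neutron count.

4

Conserve mass number: 243 = 101 + 138 + k, so k = 243 − 239 = 4.
Check atomic number: 95 = 40 + 55 + 0 = 95. ✓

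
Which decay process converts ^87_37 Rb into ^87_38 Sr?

beta-minus decay

ΔA = 87 − 87 = 0; ΔZ = 38 − 37 = +1.
A is unchanged and Z rises by 1 — a neutron has become a proton (β⁻ decay).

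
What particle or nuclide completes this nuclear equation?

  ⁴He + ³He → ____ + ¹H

Li-6

Conserve mass number: 4 + 3 = A + 1, so A = 6.
Conserve atomic number: 2 + 2 = Z + 1, so Z = 3.
Z = 3 is lithium, so the species is ⁶Li.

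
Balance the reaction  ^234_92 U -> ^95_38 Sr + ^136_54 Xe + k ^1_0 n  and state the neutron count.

Conserve mass number: 234 = 95 + 136 + k, so k = 234 − 231 = 3.
Check atomic number: 92 = 38 + 54 + 0 = 92. ✓

3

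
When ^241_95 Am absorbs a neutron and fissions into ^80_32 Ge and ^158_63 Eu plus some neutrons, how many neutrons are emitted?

4

Conserve mass number: 242 = 80 + 158 + k, so k = 242 − 238 = 4.
Check atomic number: 95 = 32 + 63 + 0 = 95. ✓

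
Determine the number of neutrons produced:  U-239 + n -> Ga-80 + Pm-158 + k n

2

Conserve mass number: 240 = 80 + 158 + k, so k = 240 − 238 = 2.
Check atomic number: 92 = 31 + 61 + 0 = 92. ✓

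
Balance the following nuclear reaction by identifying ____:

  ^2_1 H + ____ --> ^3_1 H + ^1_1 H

Conserve mass number: 2 + A = 3 + 1, so A = 2.
Conserve atomic number: 1 + Z = 1 + 1, so Z = 1.
A = 2 and Z = 1 is ^2_1 H — a deuteron.

deuteron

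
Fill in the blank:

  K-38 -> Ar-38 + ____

Conserve mass number: 38 = 38 + A, so A = 0.
Conserve atomic number: 19 = 18 + Z, so Z = 1.
A = 0 and Z = 1 is e⁺ — a positron.

positron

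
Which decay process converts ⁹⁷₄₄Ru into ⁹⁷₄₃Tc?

ΔA = 97 − 97 = 0; ΔZ = 43 − 44 = -1.
A is unchanged and Z drops by 1 — a proton has become a neutron (β⁺ emission or electron capture).

beta-plus decay or electron capture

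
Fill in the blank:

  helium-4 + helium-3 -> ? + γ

Conserve mass number: 4 + 3 = A + 0, so A = 7.
Conserve atomic number: 2 + 2 = Z + 0, so Z = 4.
Z = 4 is beryllium, so the species is beryllium-7.

Be-7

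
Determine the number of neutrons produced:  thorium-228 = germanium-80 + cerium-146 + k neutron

2

Conserve mass number: 228 = 80 + 146 + k, so k = 228 − 226 = 2.
Check atomic number: 90 = 32 + 58 + 0 = 90. ✓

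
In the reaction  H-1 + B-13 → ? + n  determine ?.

C-13

Conserve mass number: 1 + 13 = A + 1, so A = 13.
Conserve atomic number: 1 + 5 = Z + 0, so Z = 6.
Z = 6 is carbon, so the species is C-13.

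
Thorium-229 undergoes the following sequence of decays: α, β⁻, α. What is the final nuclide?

Start: (A, Z) = (229, 90).
After α: (225, 88).
After β⁻: (225, 89).
After α: (221, 87).
Z = 87 is francium.

Fr-221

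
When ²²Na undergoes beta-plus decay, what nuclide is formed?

Ne-22

Beta-plus decay: mass number changes by +0, atomic number by -1.
A: 22 = 22; Z: 11 − 1 = 10.
Z = 10 is neon, so the daughter is ²²Ne.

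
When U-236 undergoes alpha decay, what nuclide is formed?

Th-232

Alpha decay: mass number changes by -4, atomic number by -2.
A: 236 − 4 = 232; Z: 92 − 2 = 90.
Z = 90 is thorium, so the daughter is Th-232.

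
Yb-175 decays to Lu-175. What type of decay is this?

ΔA = 175 − 175 = 0; ΔZ = 71 − 70 = +1.
A is unchanged and Z rises by 1 — a neutron has become a proton (β⁻ decay).

beta-minus decay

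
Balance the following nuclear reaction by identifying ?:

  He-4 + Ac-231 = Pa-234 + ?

neutron

Conserve mass number: 4 + 231 = 234 + A, so A = 1.
Conserve atomic number: 2 + 89 = 91 + Z, so Z = 0.
A = 1 and Z = 0 is n — a neutron.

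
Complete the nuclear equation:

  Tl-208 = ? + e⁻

Conserve mass number: 208 = A + 0, so A = 208.
Conserve atomic number: 81 = Z − 1, so Z = 82.
Z = 82 is lead, so the species is Pb-208.

Pb-208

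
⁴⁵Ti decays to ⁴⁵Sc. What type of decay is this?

ΔA = 45 − 45 = 0; ΔZ = 21 − 22 = -1.
A is unchanged and Z drops by 1 — a proton has become a neutron (β⁺ emission or electron capture).

beta-plus decay or electron capture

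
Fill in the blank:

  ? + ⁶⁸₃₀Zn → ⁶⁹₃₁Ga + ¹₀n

deuteron

Conserve mass number: A + 68 = 69 + 1, so A = 2.
Conserve atomic number: Z + 30 = 31 + 0, so Z = 1.
A = 2 and Z = 1 is ²₁H — a deuteron.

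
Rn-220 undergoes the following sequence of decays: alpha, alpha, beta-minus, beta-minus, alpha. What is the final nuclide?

Start: (A, Z) = (220, 86).
After α: (216, 84).
After α: (212, 82).
After β⁻: (212, 83).
After β⁻: (212, 84).
After α: (208, 82).
Z = 82 is lead.

Pb-208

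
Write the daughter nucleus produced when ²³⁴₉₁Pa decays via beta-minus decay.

U-234

Beta-minus decay: mass number changes by +0, atomic number by +1.
A: 234 = 234; Z: 91 + 1 = 92.
Z = 92 is uranium, so the daughter is ²³⁴₉₂U.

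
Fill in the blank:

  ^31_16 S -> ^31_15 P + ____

Conserve mass number: 31 = 31 + A, so A = 0.
Conserve atomic number: 16 = 15 + Z, so Z = 1.
A = 0 and Z = 1 is ^0_1 e — a positron.

positron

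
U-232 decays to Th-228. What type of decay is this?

ΔA = 228 − 232 = -4; ΔZ = 90 − 92 = -2.
A drops by 4 and Z drops by 2 — the signature of alpha emission.

alpha decay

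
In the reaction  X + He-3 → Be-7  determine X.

Conserve mass number: A + 3 = 7, so A = 4.
Conserve atomic number: Z + 2 = 4, so Z = 2.
A = 4 and Z = 2 is He-4 — an alpha particle.

alpha particle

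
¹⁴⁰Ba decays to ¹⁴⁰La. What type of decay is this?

ΔA = 140 − 140 = 0; ΔZ = 57 − 56 = +1.
A is unchanged and Z rises by 1 — a neutron has become a proton (β⁻ decay).

beta-minus decay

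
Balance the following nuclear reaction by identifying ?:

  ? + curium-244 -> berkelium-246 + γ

deuteron

Conserve mass number: A + 244 = 246 + 0, so A = 2.
Conserve atomic number: Z + 96 = 97 + 0, so Z = 1.
A = 2 and Z = 1 is hydrogen-2 — a deuteron.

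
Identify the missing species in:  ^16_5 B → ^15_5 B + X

neutron

Conserve mass number: 16 = 15 + A, so A = 1.
Conserve atomic number: 5 = 5 + Z, so Z = 0.
A = 1 and Z = 0 is ^1_0 n — a neutron.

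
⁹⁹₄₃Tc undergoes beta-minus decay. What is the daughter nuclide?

Ru-99

Beta-minus decay: mass number changes by +0, atomic number by +1.
A: 99 = 99; Z: 43 + 1 = 44.
Z = 44 is ruthenium, so the daughter is ⁹⁹₄₄Ru.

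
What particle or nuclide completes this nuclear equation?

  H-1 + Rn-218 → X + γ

Conserve mass number: 1 + 218 = A + 0, so A = 219.
Conserve atomic number: 1 + 86 = Z + 0, so Z = 87.
Z = 87 is francium, so the species is Fr-219.

Fr-219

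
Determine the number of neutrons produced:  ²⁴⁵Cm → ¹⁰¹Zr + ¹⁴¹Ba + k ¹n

Conserve mass number: 245 = 101 + 141 + k, so k = 245 − 242 = 3.
Check atomic number: 96 = 40 + 56 + 0 = 96. ✓

3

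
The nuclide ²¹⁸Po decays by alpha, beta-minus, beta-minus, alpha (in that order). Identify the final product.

Pb-210

Start: (A, Z) = (218, 84).
After α: (214, 82).
After β⁻: (214, 83).
After β⁻: (214, 84).
After α: (210, 82).
Z = 82 is lead.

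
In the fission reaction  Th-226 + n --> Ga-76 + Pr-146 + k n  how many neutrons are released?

Conserve mass number: 227 = 76 + 146 + k, so k = 227 − 222 = 5.
Check atomic number: 90 = 31 + 59 + 0 = 90. ✓

5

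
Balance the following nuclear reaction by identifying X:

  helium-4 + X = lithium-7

Conserve mass number: 4 + A = 7, so A = 3.
Conserve atomic number: 2 + Z = 3, so Z = 1.
A = 3 and Z = 1 is hydrogen-3 — a triton.

triton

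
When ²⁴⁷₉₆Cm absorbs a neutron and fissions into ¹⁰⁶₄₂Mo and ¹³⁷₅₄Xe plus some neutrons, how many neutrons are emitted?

5

Conserve mass number: 248 = 106 + 137 + k, so k = 248 − 243 = 5.
Check atomic number: 96 = 42 + 54 + 0 = 96. ✓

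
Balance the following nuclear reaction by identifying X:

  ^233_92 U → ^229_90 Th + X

Conserve mass number: 233 = 229 + A, so A = 4.
Conserve atomic number: 92 = 90 + Z, so Z = 2.
A = 4 and Z = 2 is ^4_2 He — an alpha particle.

alpha particle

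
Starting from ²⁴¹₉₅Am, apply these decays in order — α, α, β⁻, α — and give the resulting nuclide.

Start: (A, Z) = (241, 95).
After α: (237, 93).
After α: (233, 91).
After β⁻: (233, 92).
After α: (229, 90).
Z = 90 is thorium.

Th-229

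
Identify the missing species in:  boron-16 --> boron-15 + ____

Conserve mass number: 16 = 15 + A, so A = 1.
Conserve atomic number: 5 = 5 + Z, so Z = 0.
A = 1 and Z = 0 is neutron — a neutron.

neutron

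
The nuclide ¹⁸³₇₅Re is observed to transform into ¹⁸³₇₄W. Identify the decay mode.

ΔA = 183 − 183 = 0; ΔZ = 74 − 75 = -1.
A is unchanged and Z drops by 1 — a proton has become a neutron (β⁺ emission or electron capture).

beta-plus decay or electron capture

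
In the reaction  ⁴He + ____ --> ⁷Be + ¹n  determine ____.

alpha particle

Conserve mass number: 4 + A = 7 + 1, so A = 4.
Conserve atomic number: 2 + Z = 4 + 0, so Z = 2.
A = 4 and Z = 2 is ⁴He — an alpha particle.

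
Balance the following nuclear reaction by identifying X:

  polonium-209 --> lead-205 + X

alpha particle

Conserve mass number: 209 = 205 + A, so A = 4.
Conserve atomic number: 84 = 82 + Z, so Z = 2.
A = 4 and Z = 2 is helium-4 — an alpha particle.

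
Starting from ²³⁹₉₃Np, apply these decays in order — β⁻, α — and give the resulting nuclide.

Start: (A, Z) = (239, 93).
After β⁻: (239, 94).
After α: (235, 92).
Z = 92 is uranium.

U-235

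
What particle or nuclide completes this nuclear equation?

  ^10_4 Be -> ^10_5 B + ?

Conserve mass number: 10 = 10 + A, so A = 0.
Conserve atomic number: 4 = 5 + Z, so Z = -1.
A = 0 and Z = -1 is ^0_-1 e — a beta-minus particle.

beta-minus particle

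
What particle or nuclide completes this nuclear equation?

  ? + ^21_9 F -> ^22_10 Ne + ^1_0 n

deuteron

Conserve mass number: A + 21 = 22 + 1, so A = 2.
Conserve atomic number: Z + 9 = 10 + 0, so Z = 1.
A = 2 and Z = 1 is ^2_1 H — a deuteron.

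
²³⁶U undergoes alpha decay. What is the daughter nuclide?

Th-232

Alpha decay: mass number changes by -4, atomic number by -2.
A: 236 − 4 = 232; Z: 92 − 2 = 90.
Z = 90 is thorium, so the daughter is ²³²Th.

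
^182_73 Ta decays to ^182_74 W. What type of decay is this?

beta-minus decay

ΔA = 182 − 182 = 0; ΔZ = 74 − 73 = +1.
A is unchanged and Z rises by 1 — a neutron has become a proton (β⁻ decay).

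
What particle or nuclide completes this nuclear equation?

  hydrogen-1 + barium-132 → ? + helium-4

Cs-129

Conserve mass number: 1 + 132 = A + 4, so A = 129.
Conserve atomic number: 1 + 56 = Z + 2, so Z = 55.
Z = 55 is caesium, so the species is caesium-129.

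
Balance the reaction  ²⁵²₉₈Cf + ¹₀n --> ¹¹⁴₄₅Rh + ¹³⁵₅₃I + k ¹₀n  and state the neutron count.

Conserve mass number: 253 = 114 + 135 + k, so k = 253 − 249 = 4.
Check atomic number: 98 = 45 + 53 + 0 = 98. ✓

4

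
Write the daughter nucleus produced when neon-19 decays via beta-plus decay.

Beta-plus decay: mass number changes by +0, atomic number by -1.
A: 19 = 19; Z: 10 − 1 = 9.
Z = 9 is fluorine, so the daughter is fluorine-19.

F-19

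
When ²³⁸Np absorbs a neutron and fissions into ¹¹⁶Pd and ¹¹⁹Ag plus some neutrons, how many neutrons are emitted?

4

Conserve mass number: 239 = 116 + 119 + k, so k = 239 − 235 = 4.
Check atomic number: 93 = 46 + 47 + 0 = 93. ✓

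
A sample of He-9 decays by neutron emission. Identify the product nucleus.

He-8

Neutron emission: mass number changes by -1, atomic number by +0.
A: 9 − 1 = 8; Z: 2 = 2.
Z = 2 is helium, so the daughter is He-8.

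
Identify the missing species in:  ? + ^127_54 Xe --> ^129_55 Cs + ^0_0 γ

Conserve mass number: A + 127 = 129 + 0, so A = 2.
Conserve atomic number: Z + 54 = 55 + 0, so Z = 1.
A = 2 and Z = 1 is ^2_1 H — a deuteron.

deuteron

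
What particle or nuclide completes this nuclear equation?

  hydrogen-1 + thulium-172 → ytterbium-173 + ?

Conserve mass number: 1 + 172 = 173 + A, so A = 0.
Conserve atomic number: 1 + 69 = 70 + Z, so Z = 0.
A = 0 and Z = 0 is γ — a gamma ray.

gamma ray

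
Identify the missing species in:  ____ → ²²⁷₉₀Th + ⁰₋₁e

Conserve mass number: A = 227 + 0, so A = 227.
Conserve atomic number: Z = 90 − 1, so Z = 89.
Z = 89 is actinium, so the species is ²²⁷₈₉Ac.

Ac-227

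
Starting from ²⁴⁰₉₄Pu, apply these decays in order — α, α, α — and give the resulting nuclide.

Start: (A, Z) = (240, 94).
After α: (236, 92).
After α: (232, 90).
After α: (228, 88).
Z = 88 is radium.

Ra-228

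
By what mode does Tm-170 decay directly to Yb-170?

beta-minus decay

ΔA = 170 − 170 = 0; ΔZ = 70 − 69 = +1.
A is unchanged and Z rises by 1 — a neutron has become a proton (β⁻ decay).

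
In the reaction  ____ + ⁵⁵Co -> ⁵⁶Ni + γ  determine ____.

Conserve mass number: A + 55 = 56 + 0, so A = 1.
Conserve atomic number: Z + 27 = 28 + 0, so Z = 1.
A = 1 and Z = 1 is ¹H — a proton.

proton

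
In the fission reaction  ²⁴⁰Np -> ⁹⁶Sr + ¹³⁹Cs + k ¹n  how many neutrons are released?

5

Conserve mass number: 240 = 96 + 139 + k, so k = 240 − 235 = 5.
Check atomic number: 93 = 38 + 55 + 0 = 93. ✓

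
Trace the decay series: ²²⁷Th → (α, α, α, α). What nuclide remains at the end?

Start: (A, Z) = (227, 90).
After α: (223, 88).
After α: (219, 86).
After α: (215, 84).
After α: (211, 82).
Z = 82 is lead.

Pb-211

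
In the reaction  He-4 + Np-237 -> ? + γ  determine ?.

Conserve mass number: 4 + 237 = A + 0, so A = 241.
Conserve atomic number: 2 + 93 = Z + 0, so Z = 95.
Z = 95 is americium, so the species is Am-241.

Am-241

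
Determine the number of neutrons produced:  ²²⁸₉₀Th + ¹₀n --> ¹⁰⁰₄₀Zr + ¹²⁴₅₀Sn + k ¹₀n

5

Conserve mass number: 229 = 100 + 124 + k, so k = 229 − 224 = 5.
Check atomic number: 90 = 40 + 50 + 0 = 90. ✓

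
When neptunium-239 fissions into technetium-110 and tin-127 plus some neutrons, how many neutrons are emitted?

Conserve mass number: 239 = 110 + 127 + k, so k = 239 − 237 = 2.
Check atomic number: 93 = 43 + 50 + 0 = 93. ✓

2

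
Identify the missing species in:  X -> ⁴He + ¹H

Conserve mass number: A = 4 + 1, so A = 5.
Conserve atomic number: Z = 2 + 1, so Z = 3.
Z = 3 is lithium, so the species is ⁵Li.

Li-5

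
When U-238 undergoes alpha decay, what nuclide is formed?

Th-234

Alpha decay: mass number changes by -4, atomic number by -2.
A: 238 − 4 = 234; Z: 92 − 2 = 90.
Z = 90 is thorium, so the daughter is Th-234.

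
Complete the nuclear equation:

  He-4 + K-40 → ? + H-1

Conserve mass number: 4 + 40 = A + 1, so A = 43.
Conserve atomic number: 2 + 19 = Z + 1, so Z = 20.
Z = 20 is calcium, so the species is Ca-43.

Ca-43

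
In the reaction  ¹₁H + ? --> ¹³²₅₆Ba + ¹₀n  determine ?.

Conserve mass number: 1 + A = 132 + 1, so A = 132.
Conserve atomic number: 1 + Z = 56 + 0, so Z = 55.
Z = 55 is caesium, so the species is ¹³²₅₅Cs.

Cs-132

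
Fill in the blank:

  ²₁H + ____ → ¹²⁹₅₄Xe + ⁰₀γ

Conserve mass number: 2 + A = 129 + 0, so A = 127.
Conserve atomic number: 1 + Z = 54 + 0, so Z = 53.
Z = 53 is iodine, so the species is ¹²⁷₅₃I.

I-127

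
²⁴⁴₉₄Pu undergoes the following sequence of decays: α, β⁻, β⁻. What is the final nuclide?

Pu-240

Start: (A, Z) = (244, 94).
After α: (240, 92).
After β⁻: (240, 93).
After β⁻: (240, 94).
Z = 94 is plutonium.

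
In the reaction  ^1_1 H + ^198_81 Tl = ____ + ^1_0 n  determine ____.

Pb-198

Conserve mass number: 1 + 198 = A + 1, so A = 198.
Conserve atomic number: 1 + 81 = Z + 0, so Z = 82.
Z = 82 is lead, so the species is ^198_82 Pb.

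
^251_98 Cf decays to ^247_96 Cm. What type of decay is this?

alpha decay

ΔA = 247 − 251 = -4; ΔZ = 96 − 98 = -2.
A drops by 4 and Z drops by 2 — the signature of alpha emission.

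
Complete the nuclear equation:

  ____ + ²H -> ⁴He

deuteron

Conserve mass number: A + 2 = 4, so A = 2.
Conserve atomic number: Z + 1 = 2, so Z = 1.
A = 2 and Z = 1 is ²H — a deuteron.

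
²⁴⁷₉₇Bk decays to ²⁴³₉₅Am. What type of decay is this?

ΔA = 243 − 247 = -4; ΔZ = 95 − 97 = -2.
A drops by 4 and Z drops by 2 — the signature of alpha emission.

alpha decay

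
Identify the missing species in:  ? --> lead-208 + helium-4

Conserve mass number: A = 208 + 4, so A = 212.
Conserve atomic number: Z = 82 + 2, so Z = 84.
Z = 84 is polonium, so the species is polonium-212.

Po-212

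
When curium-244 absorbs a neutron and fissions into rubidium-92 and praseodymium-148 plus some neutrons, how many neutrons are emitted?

Conserve mass number: 245 = 92 + 148 + k, so k = 245 − 240 = 5.
Check atomic number: 96 = 37 + 59 + 0 = 96. ✓

5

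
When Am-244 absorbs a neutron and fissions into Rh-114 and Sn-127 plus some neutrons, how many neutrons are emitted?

4

Conserve mass number: 245 = 114 + 127 + k, so k = 245 − 241 = 4.
Check atomic number: 95 = 45 + 50 + 0 = 95. ✓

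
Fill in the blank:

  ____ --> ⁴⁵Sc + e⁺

Ti-45

Conserve mass number: A = 45 + 0, so A = 45.
Conserve atomic number: Z = 21 + 1, so Z = 22.
Z = 22 is titanium, so the species is ⁴⁵Ti.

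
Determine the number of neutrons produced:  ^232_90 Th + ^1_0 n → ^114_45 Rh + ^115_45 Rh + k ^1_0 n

Conserve mass number: 233 = 114 + 115 + k, so k = 233 − 229 = 4.
Check atomic number: 90 = 45 + 45 + 0 = 90. ✓

4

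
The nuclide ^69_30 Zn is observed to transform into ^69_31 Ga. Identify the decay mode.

beta-minus decay

ΔA = 69 − 69 = 0; ΔZ = 31 − 30 = +1.
A is unchanged and Z rises by 1 — a neutron has become a proton (β⁻ decay).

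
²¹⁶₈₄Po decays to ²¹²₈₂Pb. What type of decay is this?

ΔA = 212 − 216 = -4; ΔZ = 82 − 84 = -2.
A drops by 4 and Z drops by 2 — the signature of alpha emission.

alpha decay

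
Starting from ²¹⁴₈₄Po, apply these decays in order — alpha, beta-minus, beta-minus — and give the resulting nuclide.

Po-210

Start: (A, Z) = (214, 84).
After α: (210, 82).
After β⁻: (210, 83).
After β⁻: (210, 84).
Z = 84 is polonium.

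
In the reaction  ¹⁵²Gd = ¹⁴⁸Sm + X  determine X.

alpha particle

Conserve mass number: 152 = 148 + A, so A = 4.
Conserve atomic number: 64 = 62 + Z, so Z = 2.
A = 4 and Z = 2 is ⁴He — an alpha particle.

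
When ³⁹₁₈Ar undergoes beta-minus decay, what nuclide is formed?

K-39

Beta-minus decay: mass number changes by +0, atomic number by +1.
A: 39 = 39; Z: 18 + 1 = 19.
Z = 19 is potassium, so the daughter is ³⁹₁₉K.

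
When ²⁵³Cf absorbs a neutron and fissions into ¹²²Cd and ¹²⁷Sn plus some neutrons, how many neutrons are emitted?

Conserve mass number: 254 = 122 + 127 + k, so k = 254 − 249 = 5.
Check atomic number: 98 = 48 + 50 + 0 = 98. ✓

5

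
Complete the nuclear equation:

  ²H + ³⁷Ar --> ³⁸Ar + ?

proton

Conserve mass number: 2 + 37 = 38 + A, so A = 1.
Conserve atomic number: 1 + 18 = 18 + Z, so Z = 1.
A = 1 and Z = 1 is ¹H — a proton.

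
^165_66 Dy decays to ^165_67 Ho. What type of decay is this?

beta-minus decay

ΔA = 165 − 165 = 0; ΔZ = 67 − 66 = +1.
A is unchanged and Z rises by 1 — a neutron has become a proton (β⁻ decay).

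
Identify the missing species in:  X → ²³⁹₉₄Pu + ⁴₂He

Cm-243

Conserve mass number: A = 239 + 4, so A = 243.
Conserve atomic number: Z = 94 + 2, so Z = 96.
Z = 96 is curium, so the species is ²⁴³₉₆Cm.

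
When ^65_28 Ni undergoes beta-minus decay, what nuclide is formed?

Cu-65

Beta-minus decay: mass number changes by +0, atomic number by +1.
A: 65 = 65; Z: 28 + 1 = 29.
Z = 29 is copper, so the daughter is ^65_29 Cu.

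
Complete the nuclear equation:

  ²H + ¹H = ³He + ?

gamma ray

Conserve mass number: 2 + 1 = 3 + A, so A = 0.
Conserve atomic number: 1 + 1 = 2 + Z, so Z = 0.
A = 0 and Z = 0 is γ — a gamma ray.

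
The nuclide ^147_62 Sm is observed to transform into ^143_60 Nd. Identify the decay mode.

alpha decay

ΔA = 143 − 147 = -4; ΔZ = 60 − 62 = -2.
A drops by 4 and Z drops by 2 — the signature of alpha emission.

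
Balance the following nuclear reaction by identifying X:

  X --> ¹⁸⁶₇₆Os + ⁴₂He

Conserve mass number: A = 186 + 4, so A = 190.
Conserve atomic number: Z = 76 + 2, so Z = 78.
Z = 78 is platinum, so the species is ¹⁹⁰₇₈Pt.

Pt-190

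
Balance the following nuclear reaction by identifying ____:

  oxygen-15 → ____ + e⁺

Conserve mass number: 15 = A + 0, so A = 15.
Conserve atomic number: 8 = Z + 1, so Z = 7.
Z = 7 is nitrogen, so the species is nitrogen-15.

N-15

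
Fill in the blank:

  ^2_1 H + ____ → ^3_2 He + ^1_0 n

deuteron

Conserve mass number: 2 + A = 3 + 1, so A = 2.
Conserve atomic number: 1 + Z = 2 + 0, so Z = 1.
A = 2 and Z = 1 is ^2_1 H — a deuteron.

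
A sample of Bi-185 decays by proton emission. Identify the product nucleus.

Pb-184

Proton emission: mass number changes by -1, atomic number by -1.
A: 185 − 1 = 184; Z: 83 − 1 = 82.
Z = 82 is lead, so the daughter is Pb-184.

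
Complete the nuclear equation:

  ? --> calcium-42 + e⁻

K-42

Conserve mass number: A = 42 + 0, so A = 42.
Conserve atomic number: Z = 20 − 1, so Z = 19.
Z = 19 is potassium, so the species is potassium-42.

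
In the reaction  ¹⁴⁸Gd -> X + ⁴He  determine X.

Sm-144

Conserve mass number: 148 = A + 4, so A = 144.
Conserve atomic number: 64 = Z + 2, so Z = 62.
Z = 62 is samarium, so the species is ¹⁴⁴Sm.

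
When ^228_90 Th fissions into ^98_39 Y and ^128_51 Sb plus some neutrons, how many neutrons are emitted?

Conserve mass number: 228 = 98 + 128 + k, so k = 228 − 226 = 2.
Check atomic number: 90 = 39 + 51 + 0 = 90. ✓

2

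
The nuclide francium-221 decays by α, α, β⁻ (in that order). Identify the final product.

Start: (A, Z) = (221, 87).
After α: (217, 85).
After α: (213, 83).
After β⁻: (213, 84).
Z = 84 is polonium.

Po-213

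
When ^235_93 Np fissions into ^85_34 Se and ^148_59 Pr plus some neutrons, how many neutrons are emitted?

Conserve mass number: 235 = 85 + 148 + k, so k = 235 − 233 = 2.
Check atomic number: 93 = 34 + 59 + 0 = 93. ✓

2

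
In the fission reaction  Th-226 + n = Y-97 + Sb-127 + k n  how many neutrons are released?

Conserve mass number: 227 = 97 + 127 + k, so k = 227 − 224 = 3.
Check atomic number: 90 = 39 + 51 + 0 = 90. ✓

3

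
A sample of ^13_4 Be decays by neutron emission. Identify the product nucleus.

Be-12

Neutron emission: mass number changes by -1, atomic number by +0.
A: 13 − 1 = 12; Z: 4 = 4.
Z = 4 is beryllium, so the daughter is ^12_4 Be.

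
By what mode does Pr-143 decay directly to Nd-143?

ΔA = 143 − 143 = 0; ΔZ = 60 − 59 = +1.
A is unchanged and Z rises by 1 — a neutron has become a proton (β⁻ decay).

beta-minus decay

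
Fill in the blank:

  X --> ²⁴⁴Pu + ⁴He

Conserve mass number: A = 244 + 4, so A = 248.
Conserve atomic number: Z = 94 + 2, so Z = 96.
Z = 96 is curium, so the species is ²⁴⁸Cm.

Cm-248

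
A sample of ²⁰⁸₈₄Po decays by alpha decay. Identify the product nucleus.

Pb-204

Alpha decay: mass number changes by -4, atomic number by -2.
A: 208 − 4 = 204; Z: 84 − 2 = 82.
Z = 82 is lead, so the daughter is ²⁰⁴₈₂Pb.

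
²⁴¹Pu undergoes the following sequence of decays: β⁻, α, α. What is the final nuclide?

Pa-233

Start: (A, Z) = (241, 94).
After β⁻: (241, 95).
After α: (237, 93).
After α: (233, 91).
Z = 91 is protactinium.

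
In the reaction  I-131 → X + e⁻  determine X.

Conserve mass number: 131 = A + 0, so A = 131.
Conserve atomic number: 53 = Z − 1, so Z = 54.
Z = 54 is xenon, so the species is Xe-131.

Xe-131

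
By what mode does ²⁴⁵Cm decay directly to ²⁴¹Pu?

alpha decay

ΔA = 241 − 245 = -4; ΔZ = 94 − 96 = -2.
A drops by 4 and Z drops by 2 — the signature of alpha emission.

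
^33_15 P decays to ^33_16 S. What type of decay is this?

beta-minus decay

ΔA = 33 − 33 = 0; ΔZ = 16 − 15 = +1.
A is unchanged and Z rises by 1 — a neutron has become a proton (β⁻ decay).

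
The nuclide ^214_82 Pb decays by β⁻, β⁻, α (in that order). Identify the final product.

Pb-210

Start: (A, Z) = (214, 82).
After β⁻: (214, 83).
After β⁻: (214, 84).
After α: (210, 82).
Z = 82 is lead.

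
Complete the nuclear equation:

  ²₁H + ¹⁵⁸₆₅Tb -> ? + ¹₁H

Conserve mass number: 2 + 158 = A + 1, so A = 159.
Conserve atomic number: 1 + 65 = Z + 1, so Z = 65.
Z = 65 is terbium, so the species is ¹⁵⁹₆₅Tb.

Tb-159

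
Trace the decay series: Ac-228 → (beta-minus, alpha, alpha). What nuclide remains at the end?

Rn-220

Start: (A, Z) = (228, 89).
After β⁻: (228, 90).
After α: (224, 88).
After α: (220, 86).
Z = 86 is radon.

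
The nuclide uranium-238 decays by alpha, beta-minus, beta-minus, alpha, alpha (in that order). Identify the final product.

Ra-226

Start: (A, Z) = (238, 92).
After α: (234, 90).
After β⁻: (234, 91).
After β⁻: (234, 92).
After α: (230, 90).
After α: (226, 88).
Z = 88 is radium.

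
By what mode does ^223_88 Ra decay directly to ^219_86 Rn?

alpha decay

ΔA = 219 − 223 = -4; ΔZ = 86 − 88 = -2.
A drops by 4 and Z drops by 2 — the signature of alpha emission.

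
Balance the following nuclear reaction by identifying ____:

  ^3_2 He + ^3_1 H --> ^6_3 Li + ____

Conserve mass number: 3 + 3 = 6 + A, so A = 0.
Conserve atomic number: 2 + 1 = 3 + Z, so Z = 0.
A = 0 and Z = 0 is ^0_0 γ — a gamma ray.

gamma ray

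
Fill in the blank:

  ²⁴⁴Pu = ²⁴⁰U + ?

Conserve mass number: 244 = 240 + A, so A = 4.
Conserve atomic number: 94 = 92 + Z, so Z = 2.
A = 4 and Z = 2 is ⁴He — an alpha particle.

alpha particle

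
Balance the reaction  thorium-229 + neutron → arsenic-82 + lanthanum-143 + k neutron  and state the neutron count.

5

Conserve mass number: 230 = 82 + 143 + k, so k = 230 − 225 = 5.
Check atomic number: 90 = 33 + 57 + 0 = 90. ✓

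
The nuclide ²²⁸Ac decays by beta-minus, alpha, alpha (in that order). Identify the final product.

Rn-220

Start: (A, Z) = (228, 89).
After β⁻: (228, 90).
After α: (224, 88).
After α: (220, 86).
Z = 86 is radon.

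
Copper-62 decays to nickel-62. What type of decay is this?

beta-plus decay or electron capture

ΔA = 62 − 62 = 0; ΔZ = 28 − 29 = -1.
A is unchanged and Z drops by 1 — a proton has become a neutron (β⁺ emission or electron capture).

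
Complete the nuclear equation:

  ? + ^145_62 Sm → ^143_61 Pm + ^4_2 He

Conserve mass number: A + 145 = 143 + 4, so A = 2.
Conserve atomic number: Z + 62 = 61 + 2, so Z = 1.
A = 2 and Z = 1 is ^2_1 H — a deuteron.

deuteron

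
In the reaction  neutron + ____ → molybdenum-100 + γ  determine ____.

Mo-99

Conserve mass number: 1 + A = 100 + 0, so A = 99.
Conserve atomic number: 0 + Z = 42 + 0, so Z = 42.
Z = 42 is molybdenum, so the species is molybdenum-99.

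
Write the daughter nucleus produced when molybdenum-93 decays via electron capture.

Electron capture: mass number changes by +0, atomic number by -1.
A: 93 = 93; Z: 42 − 1 = 41.
Z = 41 is niobium, so the daughter is niobium-93.

Nb-93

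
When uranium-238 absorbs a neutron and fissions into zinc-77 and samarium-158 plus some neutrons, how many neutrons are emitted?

Conserve mass number: 239 = 77 + 158 + k, so k = 239 − 235 = 4.
Check atomic number: 92 = 30 + 62 + 0 = 92. ✓

4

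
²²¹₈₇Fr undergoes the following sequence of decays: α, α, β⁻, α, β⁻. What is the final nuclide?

Start: (A, Z) = (221, 87).
After α: (217, 85).
After α: (213, 83).
After β⁻: (213, 84).
After α: (209, 82).
After β⁻: (209, 83).
Z = 83 is bismuth.

Bi-209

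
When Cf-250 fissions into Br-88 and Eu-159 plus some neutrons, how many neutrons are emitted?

3

Conserve mass number: 250 = 88 + 159 + k, so k = 250 − 247 = 3.
Check atomic number: 98 = 35 + 63 + 0 = 98. ✓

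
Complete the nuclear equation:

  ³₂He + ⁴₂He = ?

Conserve mass number: 3 + 4 = A, so A = 7.
Conserve atomic number: 2 + 2 = Z, so Z = 4.
Z = 4 is beryllium, so the species is ⁷₄Be.

Be-7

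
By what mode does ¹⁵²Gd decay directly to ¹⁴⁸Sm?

ΔA = 148 − 152 = -4; ΔZ = 62 − 64 = -2.
A drops by 4 and Z drops by 2 — the signature of alpha emission.

alpha decay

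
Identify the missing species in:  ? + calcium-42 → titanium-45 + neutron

Conserve mass number: A + 42 = 45 + 1, so A = 4.
Conserve atomic number: Z + 20 = 22 + 0, so Z = 2.
A = 4 and Z = 2 is helium-4 — an alpha particle.

alpha particle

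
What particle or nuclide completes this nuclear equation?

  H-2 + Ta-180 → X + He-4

Conserve mass number: 2 + 180 = A + 4, so A = 178.
Conserve atomic number: 1 + 73 = Z + 2, so Z = 72.
Z = 72 is hafnium, so the species is Hf-178.

Hf-178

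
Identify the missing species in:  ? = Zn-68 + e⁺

Ga-68

Conserve mass number: A = 68 + 0, so A = 68.
Conserve atomic number: Z = 30 + 1, so Z = 31.
Z = 31 is gallium, so the species is Ga-68.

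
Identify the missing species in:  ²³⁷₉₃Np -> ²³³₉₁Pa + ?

Conserve mass number: 237 = 233 + A, so A = 4.
Conserve atomic number: 93 = 91 + Z, so Z = 2.
A = 4 and Z = 2 is ⁴₂He — an alpha particle.

alpha particle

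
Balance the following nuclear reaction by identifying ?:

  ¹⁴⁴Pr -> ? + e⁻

Nd-144

Conserve mass number: 144 = A + 0, so A = 144.
Conserve atomic number: 59 = Z − 1, so Z = 60.
Z = 60 is neodymium, so the species is ¹⁴⁴Nd.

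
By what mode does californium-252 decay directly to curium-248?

alpha decay

ΔA = 248 − 252 = -4; ΔZ = 96 − 98 = -2.
A drops by 4 and Z drops by 2 — the signature of alpha emission.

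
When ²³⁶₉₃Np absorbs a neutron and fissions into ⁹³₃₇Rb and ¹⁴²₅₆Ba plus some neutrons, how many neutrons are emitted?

Conserve mass number: 237 = 93 + 142 + k, so k = 237 − 235 = 2.
Check atomic number: 93 = 37 + 56 + 0 = 93. ✓

2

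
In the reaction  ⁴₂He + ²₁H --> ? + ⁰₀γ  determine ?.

Li-6

Conserve mass number: 4 + 2 = A + 0, so A = 6.
Conserve atomic number: 2 + 1 = Z + 0, so Z = 3.
Z = 3 is lithium, so the species is ⁶₃Li.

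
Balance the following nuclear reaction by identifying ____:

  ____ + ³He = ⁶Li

Conserve mass number: A + 3 = 6, so A = 3.
Conserve atomic number: Z + 2 = 3, so Z = 1.
A = 3 and Z = 1 is ³H — a triton.

triton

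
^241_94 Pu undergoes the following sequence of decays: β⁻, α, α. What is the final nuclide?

Pa-233

Start: (A, Z) = (241, 94).
After β⁻: (241, 95).
After α: (237, 93).
After α: (233, 91).
Z = 91 is protactinium.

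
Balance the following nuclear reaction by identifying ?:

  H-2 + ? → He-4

deuteron

Conserve mass number: 2 + A = 4, so A = 2.
Conserve atomic number: 1 + Z = 2, so Z = 1.
A = 2 and Z = 1 is H-2 — a deuteron.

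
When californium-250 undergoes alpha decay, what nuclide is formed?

Alpha decay: mass number changes by -4, atomic number by -2.
A: 250 − 4 = 246; Z: 98 − 2 = 96.
Z = 96 is curium, so the daughter is curium-246.

Cm-246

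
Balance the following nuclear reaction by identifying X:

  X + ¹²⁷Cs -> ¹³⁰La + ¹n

Conserve mass number: A + 127 = 130 + 1, so A = 4.
Conserve atomic number: Z + 55 = 57 + 0, so Z = 2.
A = 4 and Z = 2 is ⁴He — an alpha particle.

alpha particle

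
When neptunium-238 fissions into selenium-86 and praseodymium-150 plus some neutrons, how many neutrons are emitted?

Conserve mass number: 238 = 86 + 150 + k, so k = 238 − 236 = 2.
Check atomic number: 93 = 34 + 59 + 0 = 93. ✓

2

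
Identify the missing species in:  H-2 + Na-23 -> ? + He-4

Ne-21

Conserve mass number: 2 + 23 = A + 4, so A = 21.
Conserve atomic number: 1 + 11 = Z + 2, so Z = 10.
Z = 10 is neon, so the species is Ne-21.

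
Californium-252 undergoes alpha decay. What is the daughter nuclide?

Alpha decay: mass number changes by -4, atomic number by -2.
A: 252 − 4 = 248; Z: 98 − 2 = 96.
Z = 96 is curium, so the daughter is curium-248.

Cm-248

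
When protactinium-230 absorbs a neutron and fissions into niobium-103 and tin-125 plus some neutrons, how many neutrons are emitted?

3

Conserve mass number: 231 = 103 + 125 + k, so k = 231 − 228 = 3.
Check atomic number: 91 = 41 + 50 + 0 = 91. ✓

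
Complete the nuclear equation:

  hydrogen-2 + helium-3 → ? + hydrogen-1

Conserve mass number: 2 + 3 = A + 1, so A = 4.
Conserve atomic number: 1 + 2 = Z + 1, so Z = 2.
A = 4 and Z = 2 is helium-4 — an alpha particle.

He-4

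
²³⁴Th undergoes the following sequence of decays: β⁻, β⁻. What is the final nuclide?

U-234

Start: (A, Z) = (234, 90).
After β⁻: (234, 91).
After β⁻: (234, 92).
Z = 92 is uranium.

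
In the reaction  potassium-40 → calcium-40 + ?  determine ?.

beta-minus particle

Conserve mass number: 40 = 40 + A, so A = 0.
Conserve atomic number: 19 = 20 + Z, so Z = -1.
A = 0 and Z = -1 is e⁻ — a beta-minus particle.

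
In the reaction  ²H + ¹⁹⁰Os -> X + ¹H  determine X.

Conserve mass number: 2 + 190 = A + 1, so A = 191.
Conserve atomic number: 1 + 76 = Z + 1, so Z = 76.
Z = 76 is osmium, so the species is ¹⁹¹Os.

Os-191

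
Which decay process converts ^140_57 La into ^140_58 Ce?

beta-minus decay

ΔA = 140 − 140 = 0; ΔZ = 58 − 57 = +1.
A is unchanged and Z rises by 1 — a neutron has become a proton (β⁻ decay).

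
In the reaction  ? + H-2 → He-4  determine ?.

deuteron

Conserve mass number: A + 2 = 4, so A = 2.
Conserve atomic number: Z + 1 = 2, so Z = 1.
A = 2 and Z = 1 is H-2 — a deuteron.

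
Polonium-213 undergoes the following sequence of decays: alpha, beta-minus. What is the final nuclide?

Bi-209

Start: (A, Z) = (213, 84).
After α: (209, 82).
After β⁻: (209, 83).
Z = 83 is bismuth.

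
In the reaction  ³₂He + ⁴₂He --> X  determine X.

Conserve mass number: 3 + 4 = A, so A = 7.
Conserve atomic number: 2 + 2 = Z, so Z = 4.
Z = 4 is beryllium, so the species is ⁷₄Be.

Be-7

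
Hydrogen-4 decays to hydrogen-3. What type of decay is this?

ΔA = 3 − 4 = -1; ΔZ = 1 − 1 = +0.
A drops by 1 with Z unchanged — a neutron was emitted.

neutron emission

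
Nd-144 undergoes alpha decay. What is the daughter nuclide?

Alpha decay: mass number changes by -4, atomic number by -2.
A: 144 − 4 = 140; Z: 60 − 2 = 58.
Z = 58 is cerium, so the daughter is Ce-140.

Ce-140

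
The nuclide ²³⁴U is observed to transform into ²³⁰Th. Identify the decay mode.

alpha decay

ΔA = 230 − 234 = -4; ΔZ = 90 − 92 = -2.
A drops by 4 and Z drops by 2 — the signature of alpha emission.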